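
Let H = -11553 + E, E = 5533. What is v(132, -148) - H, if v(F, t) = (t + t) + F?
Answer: 5856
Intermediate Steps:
H = -6020 (H = -11553 + 5533 = -6020)
v(F, t) = F + 2*t (v(F, t) = 2*t + F = F + 2*t)
v(132, -148) - H = (132 + 2*(-148)) - 1*(-6020) = (132 - 296) + 6020 = -164 + 6020 = 5856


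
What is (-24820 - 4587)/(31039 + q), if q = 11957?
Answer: -29407/42996 ≈ -0.68395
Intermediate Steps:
(-24820 - 4587)/(31039 + q) = (-24820 - 4587)/(31039 + 11957) = -29407/42996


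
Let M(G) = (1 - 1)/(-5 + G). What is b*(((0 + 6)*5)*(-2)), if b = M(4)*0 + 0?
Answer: 0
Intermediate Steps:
M(G) = 0 (M(G) = 0/(-5 + G) = 0)
b = 0 (b = 0*0 + 0 = 0 + 0 = 0)
b*(((0 + 6)*5)*(-2)) = 0*(((0 + 6)*5)*(-2)) = 0*((6*5)*(-2)) = 0*(30*(-2)) = 0*(-60) = 0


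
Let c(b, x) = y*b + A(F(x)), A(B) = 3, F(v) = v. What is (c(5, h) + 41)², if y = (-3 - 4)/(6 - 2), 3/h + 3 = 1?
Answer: 19881/16 ≈ 1242.6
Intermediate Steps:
h = -3/2 (h = 3/(-3 + 1) = 3/(-2) = 3*(-½) = -3/2 ≈ -1.5000)
y = -7/4 ≈ -1.7500
c(b, x) = 3 - 7*b/4 (c(b, x) = -7*b/4 + 3 = 3 - 7*b/4)
(c(5, h) + 41)² = ((3 - 7/4*5) + 41)² = ((3 - 35/4) + 41)² = (-23/4 + 41)² = (141/4)² = 19881/16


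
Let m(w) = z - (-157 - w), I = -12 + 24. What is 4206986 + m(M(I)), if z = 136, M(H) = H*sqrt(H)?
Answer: 4207279 + 24*sqrt(3) ≈ 4.2073e+6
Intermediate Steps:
I = 12
M(H) = H**(3/2)
m(w) = 293 + w (m(w) = 136 - (-157 - w) = 136 + (157 + w) = 293 + w)
4206986 + m(M(I)) = 4206986 + (293 + 12**(3/2)) = 4206986 + (293 + 24*sqrt(3)) = 4207279 + 24*sqrt(3)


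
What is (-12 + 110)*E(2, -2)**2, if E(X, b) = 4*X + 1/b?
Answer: 11025/2 ≈ 5512.5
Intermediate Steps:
E(X, b) = 1/b + 4*X
(-12 + 110)*E(2, -2)**2 = (-12 + 110)*(1/(-2) + 4*2)**2 = 98*(-1/2 + 8)**2 = 98*(15/2)**2 = 98*(225/4) = 11025/2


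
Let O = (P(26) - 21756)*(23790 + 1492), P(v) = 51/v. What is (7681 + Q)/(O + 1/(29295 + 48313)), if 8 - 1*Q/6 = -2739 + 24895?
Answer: 126321843128/554882672170427 ≈ 0.00022766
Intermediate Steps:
Q = -132888 (Q = 48 - 6*(-2739 + 24895) = 48 - 6*22156 = 48 - 132936 = -132888)
O = -7149812805/13 (O = (51/26 - 21756)*(23790 + 1492) = (51*(1/26) - 21756)*25282 = (51/26 - 21756)*25282 = -565605/26*25282 = -7149812805/13 ≈ -5.4999e+8)
(7681 + Q)/(O + 1/(29295 + 48313)) = (7681 - 132888)/(-7149812805/13 + 1/(29295 + 48313)) = -125207/(-7149812805/13 + 1/77608) = -125207/(-554882672170427/1008904) = -125207*(-1008904/554882672170427) = 126321843128/554882672170427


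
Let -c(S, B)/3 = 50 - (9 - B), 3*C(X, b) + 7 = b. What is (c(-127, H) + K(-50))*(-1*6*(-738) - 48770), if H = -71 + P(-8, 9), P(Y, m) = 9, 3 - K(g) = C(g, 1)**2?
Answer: -2749204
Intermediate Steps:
C(X, b) = -7/3 + b/3
K(g) = -1 (K(g) = 3 - (-7/3 + (1/3)*1)**2 = 3 - (-7/3 + 1/3)**2 = 3 - 1*(-2)**2 = 3 - 1*4 = 3 - 4 = -1)
H = -62 (H = -71 + 9 = -62)
c(S, B) = -123 - 3*B (c(S, B) = -3*(50 - (9 - B)) = -3*(50 + (-9 + B)) = -3*(41 + B) = -123 - 3*B)
(c(-127, H) + K(-50))*(-1*6*(-738) - 48770) = ((-123 - 3*(-62)) - 1)*(-1*6*(-738) - 48770) = ((-123 + 186) - 1)*(-6*(-738) - 48770) = (63 - 1)*(4428 - 48770) = 62*(-44342) = -2749204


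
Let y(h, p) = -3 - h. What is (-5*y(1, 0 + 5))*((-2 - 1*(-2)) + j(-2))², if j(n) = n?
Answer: 80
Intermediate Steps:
(-5*y(1, 0 + 5))*((-2 - 1*(-2)) + j(-2))² = (-5*(-3 - 1*1))*((-2 - 1*(-2)) - 2)² = (-5*(-3 - 1))*((-2 + 2) - 2)² = (-5*(-4))*(0 - 2)² = 20*(-2)² = 20*4 = 80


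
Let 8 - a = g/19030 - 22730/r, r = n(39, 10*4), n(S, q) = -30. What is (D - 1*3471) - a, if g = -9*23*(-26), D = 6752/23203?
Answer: -1802039659721/662329635 ≈ -2720.8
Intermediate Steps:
r = -30
D = 6752/23203 (D = 6752*(1/23203) = 6752/23203 ≈ 0.29100)
g = 5382 (g = -207*(-26) = 5382)
a = -21407308/28545 (a = 8 - (5382/19030 - 22730/(-30)) = 8 - (5382*(1/19030) - 22730*(-1/30)) = 8 - (2691/9515 + 2273/3) = 8 - 1*21635668/28545 = 8 - 21635668/28545 = -21407308/28545 ≈ -749.95)
(D - 1*3471) - a = (6752/23203 - 1*3471) - 1*(-21407308/28545) = (6752/23203 - 3471) + 21407308/28545 = -80530861/23203 + 21407308/28545 = -1802039659721/662329635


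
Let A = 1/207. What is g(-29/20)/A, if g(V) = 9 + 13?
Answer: 4554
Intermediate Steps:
g(V) = 22
A = 1/207 ≈ 0.0048309
g(-29/20)/A = 22/(1/207) = 22*207 = 4554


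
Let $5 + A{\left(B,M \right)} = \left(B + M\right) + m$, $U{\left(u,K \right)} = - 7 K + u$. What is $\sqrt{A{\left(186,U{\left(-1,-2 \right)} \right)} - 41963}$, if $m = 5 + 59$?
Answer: $i \sqrt{41705} \approx 204.22 i$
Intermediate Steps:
$U{\left(u,K \right)} = u - 7 K$
$m = 64$
$A{\left(B,M \right)} = 59 + B + M$ ($A{\left(B,M \right)} = -5 + \left(\left(B + M\right) + 64\right) = -5 + \left(64 + B + M\right) = 59 + B + M$)
$\sqrt{A{\left(186,U{\left(-1,-2 \right)} \right)} - 41963} = \sqrt{\left(59 + 186 - -13\right) - 41963} = \sqrt{\left(59 + 186 + \left(-1 + 14\right)\right) - 41963} = \sqrt{\left(59 + 186 + 13\right) - 41963} = \sqrt{258 - 41963} = \sqrt{-41705} = i \sqrt{41705}$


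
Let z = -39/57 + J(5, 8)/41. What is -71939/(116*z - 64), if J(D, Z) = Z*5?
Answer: 56040481/23524 ≈ 2382.3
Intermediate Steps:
J(D, Z) = 5*Z
z = 227/779 (z = -39/57 + (5*8)/41 = -39*1/57 + 40*(1/41) = -13/19 + 40/41 = 227/779 ≈ 0.29140)
-71939/(116*z - 64) = -71939/(116*(227/779) - 64) = -71939/(26332/779 - 64) = -71939/(-23524/779) = -71939*(-779/23524) = 56040481/23524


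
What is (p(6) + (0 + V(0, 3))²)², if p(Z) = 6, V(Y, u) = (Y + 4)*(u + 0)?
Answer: 22500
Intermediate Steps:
V(Y, u) = u*(4 + Y) (V(Y, u) = (4 + Y)*u = u*(4 + Y))
(p(6) + (0 + V(0, 3))²)² = (6 + (0 + 3*(4 + 0))²)² = (6 + (0 + 3*4)²)² = (6 + (0 + 12)²)² = (6 + 12²)² = (6 + 144)² = 150² = 22500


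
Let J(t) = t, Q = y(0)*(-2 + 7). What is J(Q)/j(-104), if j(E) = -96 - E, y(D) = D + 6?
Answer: 15/4 ≈ 3.7500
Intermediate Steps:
y(D) = 6 + D
Q = 30 (Q = (6 + 0)*(-2 + 7) = 6*5 = 30)
J(Q)/j(-104) = 30/(-96 - 1*(-104)) = 30/(-96 + 104) = 30/8 = 30*(⅛) = 15/4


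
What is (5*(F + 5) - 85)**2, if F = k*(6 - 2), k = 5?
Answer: 1600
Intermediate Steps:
F = 20 (F = 5*(6 - 2) = 5*4 = 20)
(5*(F + 5) - 85)**2 = (5*(20 + 5) - 85)**2 = (5*25 - 85)**2 = (125 - 85)**2 = 40**2 = 1600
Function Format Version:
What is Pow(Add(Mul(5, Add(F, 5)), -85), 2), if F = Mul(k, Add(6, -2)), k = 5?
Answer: 1600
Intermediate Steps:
F = 20 (F = Mul(5, Add(6, -2)) = Mul(5, 4) = 20)
Pow(Add(Mul(5, Add(F, 5)), -85), 2) = Pow(Add(Mul(5, Add(20, 5)), -85), 2) = Pow(Add(Mul(5, 25), -85), 2) = Pow(Add(125, -85), 2) = Pow(40, 2) = 1600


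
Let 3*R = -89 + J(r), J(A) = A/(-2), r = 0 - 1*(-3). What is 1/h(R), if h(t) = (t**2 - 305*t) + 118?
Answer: 36/368239 ≈ 9.7763e-5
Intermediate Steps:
r = 3 (r = 0 + 3 = 3)
J(A) = -A/2 (J(A) = A*(-1/2) = -A/2)
R = -181/6 (R = (-89 - 1/2*3)/3 = (-89 - 3/2)/3 = (1/3)*(-181/2) = -181/6 ≈ -30.167)
h(t) = 118 + t**2 - 305*t
1/h(R) = 1/(118 + (-181/6)**2 - 305*(-181/6)) = 1/(118 + 32761/36 + 55205/6) = 1/(368239/36) = 36/368239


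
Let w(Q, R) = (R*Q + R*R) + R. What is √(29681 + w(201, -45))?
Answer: 2*√5654 ≈ 150.39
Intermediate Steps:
w(Q, R) = R + R² + Q*R (w(Q, R) = (Q*R + R²) + R = (R² + Q*R) + R = R + R² + Q*R)
√(29681 + w(201, -45)) = √(29681 - 45*(1 + 201 - 45)) = √(29681 - 45*157) = √(29681 - 7065) = √22616 = 2*√5654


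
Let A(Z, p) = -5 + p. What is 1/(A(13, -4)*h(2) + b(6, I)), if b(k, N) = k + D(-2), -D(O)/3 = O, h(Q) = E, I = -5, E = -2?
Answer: 1/30 ≈ 0.033333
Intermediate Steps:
h(Q) = -2
D(O) = -3*O
b(k, N) = 6 + k (b(k, N) = k - 3*(-2) = k + 6 = 6 + k)
1/(A(13, -4)*h(2) + b(6, I)) = 1/((-5 - 4)*(-2) + (6 + 6)) = 1/(-9*(-2) + 12) = 1/(18 + 12) = 1/30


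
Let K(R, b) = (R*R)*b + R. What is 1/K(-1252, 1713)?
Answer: 1/2685133100 ≈ 3.7242e-10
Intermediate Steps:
K(R, b) = R + b*R**2 (K(R, b) = R**2*b + R = b*R**2 + R = R + b*R**2)
1/K(-1252, 1713) = 1/(-1252*(1 - 1252*1713)) = 1/(-1252*(1 - 2144676)) = 1/(-1252*(-2144675)) = 1/2685133100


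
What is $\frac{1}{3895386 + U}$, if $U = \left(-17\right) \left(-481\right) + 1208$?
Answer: $\frac{1}{3904771} \approx 2.561 \cdot 10^{-7}$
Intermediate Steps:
$U = 9385$ ($U = 8177 + 1208 = 9385$)
$\frac{1}{3895386 + U} = \frac{1}{3895386 + 9385} = \frac{1}{3904771}$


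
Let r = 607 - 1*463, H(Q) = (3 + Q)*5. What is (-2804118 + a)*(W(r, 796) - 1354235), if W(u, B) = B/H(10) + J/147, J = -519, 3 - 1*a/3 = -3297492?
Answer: -2351816961795444/245 ≈ -9.5993e+12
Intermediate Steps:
a = 9892485 (a = 9 - 3*(-3297492) = 9 + 9892476 = 9892485)
H(Q) = 15 + 5*Q
r = 144 (r = 607 - 463 = 144)
W(u, B) = -173/49 + B/65 (W(u, B) = B/(15 + 5*10) - 519/147 = B/(15 + 50) - 519*1/147 = B/65 - 173/49 = -173/49 + B/65)
(-2804118 + a)*(W(r, 796) - 1354235) = (-2804118 + 9892485)*((-173/49 + (1/65)*796) - 1354235) = 7088367*((-173/49 + 796/65) - 1354235) = 7088367*(27759/3185 - 1354235) = 7088367*(-4313210716/3185) = -2351816961795444/245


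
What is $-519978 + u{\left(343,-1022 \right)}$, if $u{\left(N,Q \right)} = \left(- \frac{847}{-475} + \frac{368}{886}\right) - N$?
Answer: $- \frac{109488083804}{210425} \approx -5.2032 \cdot 10^{5}$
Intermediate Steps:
$u{\left(N,Q \right)} = \frac{462621}{210425} - N$ ($u{\left(N,Q \right)} = \left(\left(-847\right) \left(- \frac{1}{475}\right) + 368 \cdot \frac{1}{886}\right) - N = \left(\frac{847}{475} + \frac{184}{443}\right) - N = \frac{462621}{210425} - N$)
$-519978 + u{\left(343,-1022 \right)} = -519978 + \left(\frac{462621}{210425} - 343\right) = -519978 - \frac{71713154}{210425} = - \frac{109488083804}{210425}$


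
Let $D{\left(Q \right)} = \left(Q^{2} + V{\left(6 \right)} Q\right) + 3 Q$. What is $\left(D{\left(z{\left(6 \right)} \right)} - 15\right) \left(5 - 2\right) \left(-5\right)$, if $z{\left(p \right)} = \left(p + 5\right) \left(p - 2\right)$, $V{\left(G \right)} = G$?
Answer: $-34755$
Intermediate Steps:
$z{\left(p \right)} = \left(-2 + p\right) \left(5 + p\right)$ ($z{\left(p \right)} = \left(5 + p\right) \left(-2 + p\right) = \left(-2 + p\right) \left(5 + p\right)$)
$D{\left(Q \right)} = Q^{2} + 9 Q$ ($D{\left(Q \right)} = \left(Q^{2} + 6 Q\right) + 3 Q = Q^{2} + 9 Q$)
$\left(D{\left(z{\left(6 \right)} \right)} - 15\right) \left(5 - 2\right) \left(-5\right) = \left(\left(-10 + 6^{2} + 3 \cdot 6\right) \left(9 + \left(-10 + 6^{2} + 3 \cdot 6\right)\right) - 15\right) \left(5 - 2\right) \left(-5\right) = \left(\left(-10 + 36 + 18\right) \left(9 + \left(-10 + 36 + 18\right)\right) - 15\right) 3 \left(-5\right) = \left(44 \left(9 + 44\right) - 15\right) \left(-15\right) = \left(44 \cdot 53 - 15\right) \left(-15\right) = \left(2332 - 15\right) \left(-15\right) = 2317 \left(-15\right) = -34755$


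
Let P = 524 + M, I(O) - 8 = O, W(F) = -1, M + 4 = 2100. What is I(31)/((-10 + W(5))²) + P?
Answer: 317059/121 ≈ 2620.3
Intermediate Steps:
M = 2096 (M = -4 + 2100 = 2096)
I(O) = 8 + O
P = 2620 (P = 524 + 2096 = 2620)
I(31)/((-10 + W(5))²) + P = (8 + 31)/((-10 - 1)²) + 2620 = 39/((-11)²) + 2620 = 39/121 + 2620 = 317059/121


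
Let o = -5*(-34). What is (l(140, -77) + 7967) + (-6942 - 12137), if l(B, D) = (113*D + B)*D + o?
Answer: 648255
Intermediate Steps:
o = 170
l(B, D) = 170 + D*(B + 113*D) (l(B, D) = (113*D + B)*D + 170 = (B + 113*D)*D + 170 = D*(B + 113*D) + 170 = 170 + D*(B + 113*D))
(l(140, -77) + 7967) + (-6942 - 12137) = ((170 + 113*(-77)**2 + 140*(-77)) + 7967) + (-6942 - 12137) = ((170 + 113*5929 - 10780) + 7967) - 19079 = ((170 + 669977 - 10780) + 7967) - 19079 = (659367 + 7967) - 19079 = 667334 - 19079 = 648255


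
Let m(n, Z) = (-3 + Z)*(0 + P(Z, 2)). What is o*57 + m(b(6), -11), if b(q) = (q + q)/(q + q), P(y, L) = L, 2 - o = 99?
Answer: -5557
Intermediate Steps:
o = -97 (o = 2 - 1*99 = 2 - 99 = -97)
b(q) = 1 (b(q) = (2*q)/((2*q)) = (2*q)*(1/(2*q)) = 1)
m(n, Z) = -6 + 2*Z (m(n, Z) = (-3 + Z)*(0 + 2) = (-3 + Z)*2 = -6 + 2*Z)
o*57 + m(b(6), -11) = -97*57 + (-6 + 2*(-11)) = -5529 + (-6 - 22) = -5529 - 28 = -5557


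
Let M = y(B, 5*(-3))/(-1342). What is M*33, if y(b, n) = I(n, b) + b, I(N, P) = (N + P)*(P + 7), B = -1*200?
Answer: -123885/122 ≈ -1015.5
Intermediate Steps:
B = -200
I(N, P) = (7 + P)*(N + P) (I(N, P) = (N + P)*(7 + P) = (7 + P)*(N + P))
y(b, n) = b² + 7*n + 8*b + b*n (y(b, n) = (b² + 7*n + 7*b + n*b) + b = (b² + 7*n + 7*b + b*n) + b = (b² + 7*b + 7*n + b*n) + b = b² + 7*n + 8*b + b*n)
M = -41295/1342 (M = ((-200)² + 7*(5*(-3)) + 8*(-200) - 1000*(-3))/(-1342) = (40000 + 7*(-15) - 1600 - 200*(-15))*(-1/1342) = (40000 - 105 - 1600 + 3000)*(-1/1342) = 41295*(-1/1342) = -41295/1342 ≈ -30.771)
M*33 = -41295/1342*33 = -123885/122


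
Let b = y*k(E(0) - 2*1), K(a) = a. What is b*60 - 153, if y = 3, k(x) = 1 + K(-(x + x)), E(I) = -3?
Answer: 1827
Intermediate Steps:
k(x) = 1 - 2*x (k(x) = 1 - (x + x) = 1 - 2*x)
b = 33 (b = 3*(1 - 2*(-3 - 2*1)) = 3*(1 - 2*(-3 - 2)) = 3*(1 - 2*(-5)) = 3*(1 + 10) = 3*11 = 33)
b*60 - 153 = 33*60 - 153 = 1980 - 153 = 1827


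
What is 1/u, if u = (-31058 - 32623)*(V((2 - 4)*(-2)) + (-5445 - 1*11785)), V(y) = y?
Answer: 1/1096968906 ≈ 9.1160e-10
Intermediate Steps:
u = 1096968906 (u = (-31058 - 32623)*((2 - 4)*(-2) + (-5445 - 1*11785)) = -63681*(-2*(-2) + (-5445 - 11785)) = -63681*(4 - 17230) = -63681*(-17226) = 1096968906)
1/u = 1/1096968906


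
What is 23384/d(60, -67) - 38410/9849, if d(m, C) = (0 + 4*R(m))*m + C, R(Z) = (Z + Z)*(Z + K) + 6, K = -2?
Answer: -63982491914/16465292277 ≈ -3.8859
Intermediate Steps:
R(Z) = 6 + 2*Z*(-2 + Z) (R(Z) = (Z + Z)*(Z - 2) + 6 = (2*Z)*(-2 + Z) + 6 = 2*Z*(-2 + Z) + 6 = 6 + 2*Z*(-2 + Z))
d(m, C) = C + m*(24 - 16*m + 8*m²) (d(m, C) = (0 + 4*(6 - 4*m + 2*m²))*m + C = (0 + (24 - 16*m + 8*m²))*m + C = (24 - 16*m + 8*m²)*m + C = m*(24 - 16*m + 8*m²) + C = C + m*(24 - 16*m + 8*m²))
23384/d(60, -67) - 38410/9849 = 23384/(-67 + 8*60*(3 + 60² - 2*60)) - 38410/9849 = 23384/(-67 + 8*60*(3 + 3600 - 120)) - 38410*1/9849 = 23384/(-67 + 8*60*3483) - 38410/9849 = 23384/(-67 + 1671840) - 38410/9849 = 23384/1671773 - 38410/9849 = -63982491914/16465292277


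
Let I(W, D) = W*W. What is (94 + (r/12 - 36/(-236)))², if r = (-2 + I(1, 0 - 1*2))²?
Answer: 4451424961/501264 ≈ 8880.4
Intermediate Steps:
I(W, D) = W²
r = 1 (r = (-2 + 1²)² = (-2 + 1)² = (-1)² = 1)
(94 + (r/12 - 36/(-236)))² = (94 + (1/12 - 36/(-236)))² = (94 + (1*(1/12) - 36*(-1/236)))² = (94 + (1/12 + 9/59))² = (94 + 167/708)² = (66719/708)² = 4451424961/501264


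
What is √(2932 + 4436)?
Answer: 2*√1842 ≈ 85.837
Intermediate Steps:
√(2932 + 4436) = √7368 = 2*√1842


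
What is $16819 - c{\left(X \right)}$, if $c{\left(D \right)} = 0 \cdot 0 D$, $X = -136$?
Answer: $16819$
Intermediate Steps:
$c{\left(D \right)} = 0$ ($c{\left(D \right)} = 0 D = 0$)
$16819 - c{\left(X \right)} = 16819 - 0 = 16819 + 0 = 16819$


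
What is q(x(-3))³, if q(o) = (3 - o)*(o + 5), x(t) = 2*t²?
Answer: -41063625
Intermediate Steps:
q(o) = (3 - o)*(5 + o)
q(x(-3))³ = (15 - (2*(-3)²)² - 4*(-3)²)³ = (15 - (2*9)² - 4*9)³ = (15 - 1*18² - 2*18)³ = (15 - 1*324 - 36)³ = (15 - 324 - 36)³ = (-345)³ = -41063625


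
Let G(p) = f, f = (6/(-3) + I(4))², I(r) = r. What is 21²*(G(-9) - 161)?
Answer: -69237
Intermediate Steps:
f = 4 (f = (6/(-3) + 4)² = (6*(-⅓) + 4)² = (-2 + 4)² = 2² = 4)
G(p) = 4
21²*(G(-9) - 161) = 21²*(4 - 161) = 441*(-157) = -69237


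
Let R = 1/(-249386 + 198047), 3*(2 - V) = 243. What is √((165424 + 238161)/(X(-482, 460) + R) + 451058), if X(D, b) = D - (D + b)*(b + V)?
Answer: √74204555134053897022643/405578099 ≈ 671.65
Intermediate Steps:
V = -79 (V = 2 - ⅓*243 = 2 - 81 = -79)
X(D, b) = D - (-79 + b)*(D + b) (X(D, b) = D - (D + b)*(b - 79) = D - (D + b)*(-79 + b) = D - (-79 + b)*(D + b))
R = -1/51339 (R = 1/(-51339) = -1/51339 ≈ -1.9478e-5)
√((165424 + 238161)/(X(-482, 460) + R) + 451058) = √((165424 + 238161)/((-1*460² + 79*460 + 80*(-482) - 1*(-482)*460) - 1/51339) + 451058) = √(403585/((-1*211600 + 36340 - 38560 + 221720) - 1/51339) + 451058) = √(403585/((-211600 + 36340 - 38560 + 221720) - 1/51339) + 451058) = √(403585/(7900 - 1/51339) + 451058) = √(403585/(405578099/51339) + 451058) = √(403585*(51339/405578099) + 451058) = √(20719650315/405578099 + 451058) = √(182959965829057/405578099) = √74204555134053897022643/405578099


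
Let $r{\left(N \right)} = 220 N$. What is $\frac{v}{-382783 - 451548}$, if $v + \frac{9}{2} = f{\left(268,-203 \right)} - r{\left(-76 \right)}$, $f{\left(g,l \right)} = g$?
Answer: $- \frac{33967}{1668662} \approx -0.020356$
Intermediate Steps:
$v = \frac{33967}{2}$ ($v = - \frac{9}{2} - \left(-268 + 220 \left(-76\right)\right) = - \frac{9}{2} + \left(268 - -16720\right) = - \frac{9}{2} + \left(268 + 16720\right) = - \frac{9}{2} + 16988 = \frac{33967}{2} \approx 16984.0$)
$\frac{v}{-382783 - 451548} = \frac{33967}{2 \left(-382783 - 451548\right)} = \frac{33967}{2 \left(-834331\right)} = \frac{33967}{2} \left(- \frac{1}{834331}\right) = - \frac{33967}{1668662}$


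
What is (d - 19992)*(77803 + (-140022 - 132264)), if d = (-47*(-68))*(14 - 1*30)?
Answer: 13833186824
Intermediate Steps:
d = -51136 (d = 3196*(14 - 30) = 3196*(-16) = -51136)
(d - 19992)*(77803 + (-140022 - 132264)) = (-51136 - 19992)*(77803 + (-140022 - 132264)) = -71128*(77803 - 272286) = -71128*(-194483) = 13833186824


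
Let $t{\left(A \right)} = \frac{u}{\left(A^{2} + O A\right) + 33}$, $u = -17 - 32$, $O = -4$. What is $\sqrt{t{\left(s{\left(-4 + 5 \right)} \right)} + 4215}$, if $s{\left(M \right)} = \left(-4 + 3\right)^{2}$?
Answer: $\frac{\sqrt{3792030}}{30} \approx 64.91$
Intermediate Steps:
$s{\left(M \right)} = 1$ ($s{\left(M \right)} = \left(-1\right)^{2} = 1$)
$u = -49$ ($u = -17 - 32 = -49$)
$t{\left(A \right)} = - \frac{49}{33 + A^{2} - 4 A}$ ($t{\left(A \right)} = - \frac{49}{\left(A^{2} - 4 A\right) + 33} = - \frac{49}{33 + A^{2} - 4 A}$)
$\sqrt{t{\left(s{\left(-4 + 5 \right)} \right)} + 4215} = \sqrt{- \frac{49}{33 + 1^{2} - 4} + 4215} = \sqrt{- \frac{49}{33 + 1 - 4} + 4215} = \sqrt{- \frac{49}{30} + 4215} = \sqrt{\frac{126401}{30}} = \frac{\sqrt{3792030}}{30}$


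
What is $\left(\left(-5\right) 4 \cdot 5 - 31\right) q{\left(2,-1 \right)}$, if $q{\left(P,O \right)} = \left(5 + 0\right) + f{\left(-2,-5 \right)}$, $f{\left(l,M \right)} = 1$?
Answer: $-786$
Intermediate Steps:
$q{\left(P,O \right)} = 6$ ($q{\left(P,O \right)} = \left(5 + 0\right) + 1 = 5 + 1 = 6$)
$\left(\left(-5\right) 4 \cdot 5 - 31\right) q{\left(2,-1 \right)} = \left(\left(-5\right) 4 \cdot 5 - 31\right) 6 = \left(\left(-20\right) 5 - 31\right) 6 = \left(-100 - 31\right) 6 = \left(-131\right) 6 = -786$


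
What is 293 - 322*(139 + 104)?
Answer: -77953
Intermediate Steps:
293 - 322*(139 + 104) = 293 - 322*243 = 293 - 78246 = -77953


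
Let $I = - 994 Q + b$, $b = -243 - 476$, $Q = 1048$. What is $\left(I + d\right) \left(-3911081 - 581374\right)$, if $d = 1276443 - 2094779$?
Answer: $8359412012985$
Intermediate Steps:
$b = -719$
$d = -818336$
$I = -1042431$ ($I = \left(-994\right) 1048 - 719 = -1041712 - 719 = -1042431$)
$\left(I + d\right) \left(-3911081 - 581374\right) = \left(-1042431 - 818336\right) \left(-3911081 - 581374\right) = \left(-1860767\right) \left(-4492455\right) = 8359412012985$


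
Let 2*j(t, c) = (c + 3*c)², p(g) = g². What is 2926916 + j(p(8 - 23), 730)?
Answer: 7190116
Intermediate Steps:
j(t, c) = 8*c² (j(t, c) = (c + 3*c)²/2 = (4*c)²/2 = (16*c²)/2 = 8*c²)
2926916 + j(p(8 - 23), 730) = 2926916 + 8*730² = 2926916 + 8*532900 = 2926916 + 4263200 = 7190116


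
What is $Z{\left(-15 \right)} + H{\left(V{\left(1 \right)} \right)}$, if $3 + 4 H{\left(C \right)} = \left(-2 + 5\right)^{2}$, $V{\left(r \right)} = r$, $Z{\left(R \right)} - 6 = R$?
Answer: $- \frac{15}{2} \approx -7.5$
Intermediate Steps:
$Z{\left(R \right)} = 6 + R$
$H{\left(C \right)} = \frac{3}{2}$ ($H{\left(C \right)} = - \frac{3}{4} + \frac{\left(-2 + 5\right)^{2}}{4} = - \frac{3}{4} + \frac{3^{2}}{4} = - \frac{3}{4} + \frac{1}{4} \cdot 9 = - \frac{3}{4} + \frac{9}{4} = \frac{3}{2}$)
$Z{\left(-15 \right)} + H{\left(V{\left(1 \right)} \right)} = \left(6 - 15\right) + \frac{3}{2} = -9 + \frac{3}{2} = - \frac{15}{2}$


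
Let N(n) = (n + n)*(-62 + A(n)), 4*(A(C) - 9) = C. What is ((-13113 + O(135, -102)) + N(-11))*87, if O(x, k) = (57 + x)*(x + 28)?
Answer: 3377253/2 ≈ 1.6886e+6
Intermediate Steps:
A(C) = 9 + C/4
O(x, k) = (28 + x)*(57 + x) (O(x, k) = (57 + x)*(28 + x) = (28 + x)*(57 + x))
N(n) = 2*n*(-53 + n/4) (N(n) = (n + n)*(-62 + (9 + n/4)) = (2*n)*(-53 + n/4) = 2*n*(-53 + n/4))
((-13113 + O(135, -102)) + N(-11))*87 = ((-13113 + (1596 + 135**2 + 85*135)) + (1/2)*(-11)*(-212 - 11))*87 = ((-13113 + (1596 + 18225 + 11475)) + (1/2)*(-11)*(-223))*87 = ((-13113 + 31296) + 2453/2)*87 = (18183 + 2453/2)*87 = (38819/2)*87 = 3377253/2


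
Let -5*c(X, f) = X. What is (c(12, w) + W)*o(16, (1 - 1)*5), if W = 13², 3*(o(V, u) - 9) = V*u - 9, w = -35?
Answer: 4998/5 ≈ 999.60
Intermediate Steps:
c(X, f) = -X/5
o(V, u) = 6 + V*u/3 (o(V, u) = 9 + (V*u - 9)/3 = 9 + (-9 + V*u)/3 = 9 + (-3 + V*u/3) = 6 + V*u/3)
W = 169
(c(12, w) + W)*o(16, (1 - 1)*5) = (-⅕*12 + 169)*(6 + (⅓)*16*((1 - 1)*5)) = (-12/5 + 169)*(6 + (⅓)*16*(0*5)) = 833*(6 + (⅓)*16*0)/5 = 833*(6 + 0)/5 = (833/5)*6 = 4998/5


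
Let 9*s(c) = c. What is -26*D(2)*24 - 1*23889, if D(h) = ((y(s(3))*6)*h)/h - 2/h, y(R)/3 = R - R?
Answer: -23265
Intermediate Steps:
s(c) = c/9
y(R) = 0 (y(R) = 3*(R - R) = 3*0 = 0)
D(h) = -2/h (D(h) = ((0*6)*h)/h - 2/h = (0*h)/h - 2/h = 0/h - 2/h = 0 - 2/h = -2/h)
-26*D(2)*24 - 1*23889 = -(-52)/2*24 - 1*23889 = -(-52)/2*24 - 23889 = -26*(-1)*24 - 23889 = 26*24 - 23889 = 624 - 23889 = -23265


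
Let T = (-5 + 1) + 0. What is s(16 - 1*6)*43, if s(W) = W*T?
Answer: -1720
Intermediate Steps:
T = -4 (T = -4 + 0 = -4)
s(W) = -4*W (s(W) = W*(-4) = -4*W)
s(16 - 1*6)*43 = -4*(16 - 1*6)*43 = -4*(16 - 6)*43 = -4*10*43 = -40*43 = -1720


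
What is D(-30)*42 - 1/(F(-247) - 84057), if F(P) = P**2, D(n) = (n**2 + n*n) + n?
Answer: 1713388321/23048 ≈ 74340.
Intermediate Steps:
D(n) = n + 2*n**2 (D(n) = (n**2 + n**2) + n = 2*n**2 + n = n + 2*n**2)
D(-30)*42 - 1/(F(-247) - 84057) = -30*(1 + 2*(-30))*42 - 1/((-247)**2 - 84057) = -30*(1 - 60)*42 - 1/(61009 - 84057) = -30*(-59)*42 - 1/(-23048) = 1770*42 - 1*(-1/23048) = 74340 + 1/23048 = 1713388321/23048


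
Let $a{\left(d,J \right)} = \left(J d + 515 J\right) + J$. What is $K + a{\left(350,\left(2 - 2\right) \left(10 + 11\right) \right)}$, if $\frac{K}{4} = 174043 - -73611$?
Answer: $990616$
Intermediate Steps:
$K = 990616$ ($K = 4 \left(174043 - -73611\right) = 4 \left(174043 + 73611\right) = 4 \cdot 247654 = 990616$)
$a{\left(d,J \right)} = 516 J + J d$ ($a{\left(d,J \right)} = \left(515 J + J d\right) + J = 516 J + J d$)
$K + a{\left(350,\left(2 - 2\right) \left(10 + 11\right) \right)} = 990616 + \left(2 - 2\right) \left(10 + 11\right) \left(516 + 350\right) = 990616 + \left(2 - 2\right) 21 \cdot 866 = 990616 + 0 \cdot 21 \cdot 866 = 990616 + 0 \cdot 866 = 990616 + 0 = 990616$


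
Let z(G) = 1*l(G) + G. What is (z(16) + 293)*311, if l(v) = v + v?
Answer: 106051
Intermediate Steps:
l(v) = 2*v
z(G) = 3*G (z(G) = 1*(2*G) + G = 2*G + G = 3*G)
(z(16) + 293)*311 = (3*16 + 293)*311 = (48 + 293)*311 = 341*311 = 106051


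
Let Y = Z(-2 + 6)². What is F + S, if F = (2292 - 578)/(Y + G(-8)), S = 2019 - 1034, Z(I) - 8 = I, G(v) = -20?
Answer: 61927/62 ≈ 998.82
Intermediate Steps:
Z(I) = 8 + I
Y = 144 (Y = (8 + (-2 + 6))² = (8 + 4)² = 12² = 144)
S = 985
F = 857/62 (F = (2292 - 578)/(144 - 20) = 1714/124 = 1714*(1/124) = 857/62 ≈ 13.823)
F + S = 857/62 + 985 = 61927/62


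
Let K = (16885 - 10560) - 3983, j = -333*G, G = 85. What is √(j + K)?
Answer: I*√25963 ≈ 161.13*I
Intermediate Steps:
j = -28305 (j = -333*85 = -28305)
K = 2342 (K = 6325 - 3983 = 2342)
√(j + K) = √(-28305 + 2342) = √(-25963) = I*√25963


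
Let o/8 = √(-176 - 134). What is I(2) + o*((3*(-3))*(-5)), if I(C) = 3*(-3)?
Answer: -9 + 360*I*√310 ≈ -9.0 + 6338.5*I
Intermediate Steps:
I(C) = -9
o = 8*I*√310 (o = 8*√(-176 - 134) = 8*√(-310) = 8*(I*√310) = 8*I*√310 ≈ 140.85*I)
I(2) + o*((3*(-3))*(-5)) = -9 + (8*I*√310)*((3*(-3))*(-5)) = -9 + (8*I*√310)*(-9*(-5)) = -9 + (8*I*√310)*45 = -9 + 360*I*√310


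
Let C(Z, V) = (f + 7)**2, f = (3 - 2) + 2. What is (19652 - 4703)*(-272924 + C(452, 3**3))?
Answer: -4078445976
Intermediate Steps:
f = 3 (f = 1 + 2 = 3)
C(Z, V) = 100 (C(Z, V) = (3 + 7)**2 = 10**2 = 100)
(19652 - 4703)*(-272924 + C(452, 3**3)) = (19652 - 4703)*(-272924 + 100) = 14949*(-272824) = -4078445976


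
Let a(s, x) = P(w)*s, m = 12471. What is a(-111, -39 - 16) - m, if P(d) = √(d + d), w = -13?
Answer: -12471 - 111*I*√26 ≈ -12471.0 - 565.99*I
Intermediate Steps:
P(d) = √2*√d (P(d) = √(2*d) = √2*√d)
a(s, x) = I*s*√26 (a(s, x) = (√2*√(-13))*s = (√2*(I*√13))*s = (I*√26)*s = I*s*√26)
a(-111, -39 - 16) - m = I*(-111)*√26 - 1*12471 = -111*I*√26 - 12471 = -12471 - 111*I*√26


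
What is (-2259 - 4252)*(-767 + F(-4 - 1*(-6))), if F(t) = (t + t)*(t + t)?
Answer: 4889761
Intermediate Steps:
F(t) = 4*t² (F(t) = (2*t)*(2*t) = 4*t²)
(-2259 - 4252)*(-767 + F(-4 - 1*(-6))) = (-2259 - 4252)*(-767 + 4*(-4 - 1*(-6))²) = -6511*(-767 + 4*(-4 + 6)²) = -6511*(-767 + 4*2²) = -6511*(-767 + 4*4) = -6511*(-767 + 16) = -6511*(-751) = 4889761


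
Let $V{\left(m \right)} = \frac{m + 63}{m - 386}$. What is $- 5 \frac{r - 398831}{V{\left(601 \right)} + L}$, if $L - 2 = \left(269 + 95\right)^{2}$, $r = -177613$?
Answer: $\frac{28167150}{1294897} \approx 21.752$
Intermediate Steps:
$L = 132498$ ($L = 2 + \left(269 + 95\right)^{2} = 2 + 364^{2} = 2 + 132496 = 132498$)
$V{\left(m \right)} = \frac{63 + m}{-386 + m}$
$- 5 \frac{r - 398831}{V{\left(601 \right)} + L} = - 5 \frac{-177613 - 398831}{\frac{63 + 601}{-386 + 601} + 132498} = - 5 \frac{-177613 - 398831}{\frac{1}{215} \cdot 664 + 132498} = - 5 \left(- \frac{576444}{\frac{664}{215} + 132498}\right) = - 5 \left(- \frac{576444}{\frac{28487734}{215}}\right) = - 5 \left(\left(-576444\right) \frac{215}{28487734}\right) = \left(-5\right) \left(- \frac{5633430}{1294897}\right) = \frac{28167150}{1294897}$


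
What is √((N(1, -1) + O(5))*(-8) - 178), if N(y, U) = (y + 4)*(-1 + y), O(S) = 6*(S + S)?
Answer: I*√658 ≈ 25.652*I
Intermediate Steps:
O(S) = 12*S (O(S) = 6*(2*S) = 12*S)
N(y, U) = (-1 + y)*(4 + y) (N(y, U) = (4 + y)*(-1 + y) = (-1 + y)*(4 + y))
√((N(1, -1) + O(5))*(-8) - 178) = √(((-4 + 1² + 3*1) + 12*5)*(-8) - 178) = √(((-4 + 1 + 3) + 60)*(-8) - 178) = √((0 + 60)*(-8) - 178) = √(60*(-8) - 178) = √(-480 - 178) = √(-658) = I*√658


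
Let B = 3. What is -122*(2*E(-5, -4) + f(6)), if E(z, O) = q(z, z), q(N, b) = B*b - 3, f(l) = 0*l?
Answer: 4392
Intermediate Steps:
f(l) = 0
q(N, b) = -3 + 3*b (q(N, b) = 3*b - 3 = -3 + 3*b)
E(z, O) = -3 + 3*z
-122*(2*E(-5, -4) + f(6)) = -122*(2*(-3 + 3*(-5)) + 0) = -122*(2*(-3 - 15) + 0) = -122*(2*(-18) + 0) = -122*(-36 + 0) = -122*(-36) = 4392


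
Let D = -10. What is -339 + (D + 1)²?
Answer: -258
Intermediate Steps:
-339 + (D + 1)² = -339 + (-10 + 1)² = -339 + (-9)² = -339 + 81 = -258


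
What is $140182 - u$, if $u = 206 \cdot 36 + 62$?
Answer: $132704$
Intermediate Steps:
$u = 7478$ ($u = 7416 + 62 = 7478$)
$140182 - u = 140182 - 7478 = 132704$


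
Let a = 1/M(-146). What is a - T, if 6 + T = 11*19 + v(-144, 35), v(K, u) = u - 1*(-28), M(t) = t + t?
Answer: -77673/292 ≈ -266.00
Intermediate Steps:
M(t) = 2*t
v(K, u) = 28 + u (v(K, u) = u + 28 = 28 + u)
a = -1/292 (a = 1/(2*(-146)) = 1/(-292) = -1/292 ≈ -0.0034247)
T = 266 (T = -6 + (11*19 + (28 + 35)) = -6 + (209 + 63) = -6 + 272 = 266)
a - T = -1/292 - 1*266 = -1/292 - 266 = -77673/292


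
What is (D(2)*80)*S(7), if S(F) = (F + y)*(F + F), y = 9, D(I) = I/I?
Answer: 17920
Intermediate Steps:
D(I) = 1
S(F) = 2*F*(9 + F) (S(F) = (F + 9)*(F + F) = (9 + F)*(2*F) = 2*F*(9 + F))
(D(2)*80)*S(7) = (1*80)*(2*7*(9 + 7)) = 80*(2*7*16) = 80*224 = 17920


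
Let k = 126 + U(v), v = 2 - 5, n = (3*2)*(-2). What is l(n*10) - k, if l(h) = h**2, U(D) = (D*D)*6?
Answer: 14220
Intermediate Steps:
n = -12 (n = 6*(-2) = -12)
v = -3
U(D) = 6*D**2 (U(D) = D**2*6 = 6*D**2)
k = 180 (k = 126 + 6*(-3)**2 = 126 + 6*9 = 126 + 54 = 180)
l(n*10) - k = (-12*10)**2 - 1*180 = (-120)**2 - 180 = 14400 - 180 = 14220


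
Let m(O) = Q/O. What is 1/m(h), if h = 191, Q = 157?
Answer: 191/157 ≈ 1.2166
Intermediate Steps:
m(O) = 157/O
1/m(h) = 1/(157/191) = 191/157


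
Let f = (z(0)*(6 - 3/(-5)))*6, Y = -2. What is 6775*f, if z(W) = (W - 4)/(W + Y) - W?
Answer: 536580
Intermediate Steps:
z(W) = -W + (-4 + W)/(-2 + W) (z(W) = (W - 4)/(W - 2) - W = (-4 + W)/(-2 + W) - W = -W + (-4 + W)/(-2 + W))
f = 396/5 (f = (((-4 - 1*0² + 3*0)/(-2 + 0))*(6 - 3/(-5)))*6 = (((-4 - 1*0 + 0)/(-2))*(6 - 3*(-1)/5))*6 = ((-(-4 + 0 + 0)/2)*(6 - 1*(-⅗)))*6 = ((-½*(-4))*(6 + ⅗))*6 = (2*(33/5))*6 = (66/5)*6 = 396/5 ≈ 79.200)
6775*f = 6775*(396/5) = 536580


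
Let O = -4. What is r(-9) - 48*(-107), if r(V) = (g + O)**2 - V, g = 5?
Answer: 5146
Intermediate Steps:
r(V) = 1 - V (r(V) = (5 - 4)**2 - V = 1**2 - V = 1 - V)
r(-9) - 48*(-107) = (1 - 1*(-9)) - 48*(-107) = (1 + 9) + 5136 = 10 + 5136 = 5146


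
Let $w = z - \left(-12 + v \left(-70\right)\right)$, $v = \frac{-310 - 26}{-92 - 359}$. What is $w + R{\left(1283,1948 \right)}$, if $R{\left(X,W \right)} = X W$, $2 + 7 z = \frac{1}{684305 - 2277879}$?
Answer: $\frac{1796285994397727}{718701874} \approx 2.4993 \cdot 10^{6}$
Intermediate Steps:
$v = \frac{336}{451}$ ($v = - \frac{336}{-451} = \left(-336\right) \left(- \frac{1}{451}\right) = \frac{336}{451} \approx 0.74501$)
$z = - \frac{455307}{1593574}$ ($z = - \frac{2}{7} + \frac{1}{7 \left(684305 - 2277879\right)} = - \frac{2}{7} + \frac{1}{7 \left(-1593574\right)} = - \frac{2}{7} + \frac{1}{7} \left(- \frac{1}{1593574}\right) = - \frac{2}{7} - \frac{1}{11155018} = - \frac{455307}{1593574} \approx -0.28571$)
$w = \frac{45899939511}{718701874}$ ($w = - \frac{455307}{1593574} - \left(-12 + \frac{336}{451} \left(-70\right)\right) = - \frac{455307}{1593574} - \left(-12 - \frac{23520}{451}\right) = - \frac{455307}{1593574} - - \frac{28932}{451} = - \frac{455307}{1593574} + \frac{28932}{451} = \frac{45899939511}{718701874} \approx 63.865$)
$R{\left(X,W \right)} = W X$
$w + R{\left(1283,1948 \right)} = \frac{45899939511}{718701874} + 1948 \cdot 1283 = \frac{45899939511}{718701874} + 2499284 = \frac{1796285994397727}{718701874}$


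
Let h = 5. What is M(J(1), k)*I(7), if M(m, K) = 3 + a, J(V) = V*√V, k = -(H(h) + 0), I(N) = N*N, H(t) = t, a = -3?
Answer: 0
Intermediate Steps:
I(N) = N²
k = -5 (k = -(5 + 0) = -1*5 = -5)
J(V) = V^(3/2)
M(m, K) = 0 (M(m, K) = 3 - 3 = 0)
M(J(1), k)*I(7) = 0*7² = 0*49 = 0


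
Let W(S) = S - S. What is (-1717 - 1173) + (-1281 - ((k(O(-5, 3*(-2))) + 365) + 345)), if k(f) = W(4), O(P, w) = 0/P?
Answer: -4881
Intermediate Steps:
O(P, w) = 0
W(S) = 0
k(f) = 0
(-1717 - 1173) + (-1281 - ((k(O(-5, 3*(-2))) + 365) + 345)) = (-1717 - 1173) + (-1281 - ((0 + 365) + 345)) = -2890 + (-1281 - (365 + 345)) = -2890 + (-1281 - 1*710) = -2890 + (-1281 - 710) = -2890 - 1991 = -4881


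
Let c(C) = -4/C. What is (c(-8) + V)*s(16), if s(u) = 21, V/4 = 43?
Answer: 7245/2 ≈ 3622.5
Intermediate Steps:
V = 172 (V = 4*43 = 172)
(c(-8) + V)*s(16) = (-4/(-8) + 172)*21 = (-4*(-⅛) + 172)*21 = (½ + 172)*21 = (345/2)*21 = 7245/2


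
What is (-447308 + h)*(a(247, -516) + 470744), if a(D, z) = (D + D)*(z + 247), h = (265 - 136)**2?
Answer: -145504291286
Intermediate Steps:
h = 16641 (h = 129**2 = 16641)
a(D, z) = 2*D*(247 + z) (a(D, z) = (2*D)*(247 + z) = 2*D*(247 + z))
(-447308 + h)*(a(247, -516) + 470744) = (-447308 + 16641)*(2*247*(247 - 516) + 470744) = -430667*(2*247*(-269) + 470744) = -430667*(-132886 + 470744) = -430667*337858 = -145504291286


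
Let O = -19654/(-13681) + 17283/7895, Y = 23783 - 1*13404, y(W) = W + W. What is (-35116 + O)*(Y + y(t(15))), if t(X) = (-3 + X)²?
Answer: -40455024621261789/108011495 ≈ -3.7454e+8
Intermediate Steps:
y(W) = 2*W
Y = 10379 (Y = 23783 - 13404 = 10379)
O = 391617053/108011495 (O = -19654*(-1/13681) + 17283*(1/7895) = 19654/13681 + 17283/7895 = 391617053/108011495 ≈ 3.6257)
(-35116 + O)*(Y + y(t(15))) = (-35116 + 391617053/108011495)*(10379 + 2*(-3 + 15)²) = -3792540041367*(10379 + 2*12²)/108011495 = -3792540041367*(10379 + 2*144)/108011495 = -3792540041367*(10379 + 288)/108011495 = -3792540041367/108011495*10667 = -40455024621261789/108011495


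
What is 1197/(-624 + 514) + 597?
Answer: 64473/110 ≈ 586.12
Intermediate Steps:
1197/(-624 + 514) + 597 = 1197/(-110) + 597 = 1197*(-1/110) + 597 = -1197/110 + 597 = 64473/110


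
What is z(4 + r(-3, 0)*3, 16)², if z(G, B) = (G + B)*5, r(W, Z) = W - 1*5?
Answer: 400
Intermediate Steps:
r(W, Z) = -5 + W (r(W, Z) = W - 5 = -5 + W)
z(G, B) = 5*B + 5*G (z(G, B) = (B + G)*5 = 5*B + 5*G)
z(4 + r(-3, 0)*3, 16)² = (5*16 + 5*(4 + (-5 - 3)*3))² = (80 + 5*(4 - 8*3))² = (80 + 5*(4 - 24))² = (80 + 5*(-20))² = (80 - 100)² = (-20)² = 400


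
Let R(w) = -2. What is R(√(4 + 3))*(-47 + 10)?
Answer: 74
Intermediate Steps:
R(√(4 + 3))*(-47 + 10) = -2*(-47 + 10) = -2*(-37) = 74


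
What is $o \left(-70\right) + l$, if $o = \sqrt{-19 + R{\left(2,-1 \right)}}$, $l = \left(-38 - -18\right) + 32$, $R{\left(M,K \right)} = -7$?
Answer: $12 - 70 i \sqrt{26} \approx 12.0 - 356.93 i$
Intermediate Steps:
$l = 12$ ($l = \left(-38 + 18\right) + 32 = -20 + 32 = 12$)
$o = i \sqrt{26}$ ($o = \sqrt{-19 - 7} = \sqrt{-26} = i \sqrt{26} \approx 5.099 i$)
$o \left(-70\right) + l = i \sqrt{26} \left(-70\right) + 12 = - 70 i \sqrt{26} + 12 = 12 - 70 i \sqrt{26}$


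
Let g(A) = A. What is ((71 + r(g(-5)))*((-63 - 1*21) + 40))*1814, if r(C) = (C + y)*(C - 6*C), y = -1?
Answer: 6305464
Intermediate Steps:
r(C) = -5*C*(-1 + C) (r(C) = (C - 1)*(C - 6*C) = (-1 + C)*(-5*C) = -5*C*(-1 + C))
((71 + r(g(-5)))*((-63 - 1*21) + 40))*1814 = ((71 + 5*(-5)*(1 - 1*(-5)))*((-63 - 1*21) + 40))*1814 = ((71 + 5*(-5)*(1 + 5))*((-63 - 21) + 40))*1814 = ((71 + 5*(-5)*6)*(-84 + 40))*1814 = ((71 - 150)*(-44))*1814 = -79*(-44)*1814 = 3476*1814 = 6305464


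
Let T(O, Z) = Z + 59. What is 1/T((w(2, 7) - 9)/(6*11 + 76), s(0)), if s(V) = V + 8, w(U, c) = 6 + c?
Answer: 1/67 ≈ 0.014925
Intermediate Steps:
s(V) = 8 + V
T(O, Z) = 59 + Z
1/T((w(2, 7) - 9)/(6*11 + 76), s(0)) = 1/(59 + (8 + 0)) = 1/(59 + 8) = 1/67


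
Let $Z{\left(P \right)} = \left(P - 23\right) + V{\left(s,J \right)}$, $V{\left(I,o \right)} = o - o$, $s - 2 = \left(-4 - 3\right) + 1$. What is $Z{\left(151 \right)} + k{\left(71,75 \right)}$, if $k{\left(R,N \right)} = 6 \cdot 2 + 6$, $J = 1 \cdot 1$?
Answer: $146$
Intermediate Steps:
$J = 1$
$k{\left(R,N \right)} = 18$ ($k{\left(R,N \right)} = 12 + 6 = 18$)
$s = -4$ ($s = 2 + \left(\left(-4 - 3\right) + 1\right) = 2 + \left(-7 + 1\right) = 2 - 6 = -4$)
$V{\left(I,o \right)} = 0$
$Z{\left(P \right)} = -23 + P$ ($Z{\left(P \right)} = \left(P - 23\right) + 0 = \left(-23 + P\right) + 0 = -23 + P$)
$Z{\left(151 \right)} + k{\left(71,75 \right)} = \left(-23 + 151\right) + 18 = 128 + 18 = 146$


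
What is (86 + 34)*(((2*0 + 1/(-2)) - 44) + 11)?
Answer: -4020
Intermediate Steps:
(86 + 34)*(((2*0 + 1/(-2)) - 44) + 11) = 120*(((0 - ½) - 44) + 11) = 120*((-½ - 44) + 11) = 120*(-89/2 + 11) = 120*(-67/2) = -4020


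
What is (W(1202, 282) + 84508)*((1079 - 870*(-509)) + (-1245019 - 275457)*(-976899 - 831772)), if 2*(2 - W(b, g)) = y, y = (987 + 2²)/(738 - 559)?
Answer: 83198618960170743645/358 ≈ 2.3240e+17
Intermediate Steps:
y = 991/179 (y = (987 + 4)/179 = 991*(1/179) = 991/179 ≈ 5.5363)
W(b, g) = -275/358 (W(b, g) = 2 - ½*991/179 = 2 - 991/358 = -275/358)
(W(1202, 282) + 84508)*((1079 - 870*(-509)) + (-1245019 - 275457)*(-976899 - 831772)) = (-275/358 + 84508)*((1079 - 870*(-509)) + (-1245019 - 275457)*(-976899 - 831772)) = 30253589*((1079 + 442830) - 1520476*(-1808671))/358 = 30253589*(443909 + 2750040847396)/358 = (30253589/358)*2750041291305 = 83198618960170743645/358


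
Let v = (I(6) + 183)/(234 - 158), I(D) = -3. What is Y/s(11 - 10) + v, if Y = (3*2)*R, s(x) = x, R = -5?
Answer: -525/19 ≈ -27.632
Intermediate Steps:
v = 45/19 (v = (-3 + 183)/(234 - 158) = 180/76 = 180*(1/76) = 45/19 ≈ 2.3684)
Y = -30 (Y = (3*2)*(-5) = 6*(-5) = -30)
Y/s(11 - 10) + v = -30/(11 - 10) + 45/19 = -30/1 + 45/19 = -30*1 + 45/19 = -30 + 45/19 = -525/19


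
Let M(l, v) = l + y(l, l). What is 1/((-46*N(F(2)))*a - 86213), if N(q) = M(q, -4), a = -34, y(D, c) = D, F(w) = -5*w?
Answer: -1/117493 ≈ -8.5111e-6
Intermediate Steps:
M(l, v) = 2*l (M(l, v) = l + l = 2*l)
N(q) = 2*q
1/((-46*N(F(2)))*a - 86213) = 1/(-92*(-5*2)*(-34) - 86213) = 1/(-92*(-10)*(-34) - 86213) = 1/(-46*(-20)*(-34) - 86213) = 1/(920*(-34) - 86213) = 1/(-31280 - 86213) = 1/(-117493) = -1/117493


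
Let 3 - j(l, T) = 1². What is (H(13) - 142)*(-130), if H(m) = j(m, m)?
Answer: 18200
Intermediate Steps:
j(l, T) = 2 (j(l, T) = 3 - 1*1² = 3 - 1*1 = 3 - 1 = 2)
H(m) = 2
(H(13) - 142)*(-130) = (2 - 142)*(-130) = -140*(-130) = 18200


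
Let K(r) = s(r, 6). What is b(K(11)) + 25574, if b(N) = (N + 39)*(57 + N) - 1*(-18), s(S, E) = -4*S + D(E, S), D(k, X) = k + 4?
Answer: 25707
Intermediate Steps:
D(k, X) = 4 + k
s(S, E) = 4 + E - 4*S (s(S, E) = -4*S + (4 + E) = 4 + E - 4*S)
K(r) = 10 - 4*r (K(r) = 4 + 6 - 4*r = 10 - 4*r)
b(N) = 18 + (39 + N)*(57 + N) (b(N) = (39 + N)*(57 + N) + 18 = 18 + (39 + N)*(57 + N))
b(K(11)) + 25574 = (2241 + (10 - 4*11)**2 + 96*(10 - 4*11)) + 25574 = (2241 + (10 - 44)**2 + 96*(10 - 44)) + 25574 = (2241 + (-34)**2 + 96*(-34)) + 25574 = (2241 + 1156 - 3264) + 25574 = 133 + 25574 = 25707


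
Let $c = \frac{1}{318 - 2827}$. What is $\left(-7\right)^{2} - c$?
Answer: $\frac{122942}{2509} \approx 49.0$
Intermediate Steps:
$c = - \frac{1}{2509}$ ($c = \frac{1}{-2509} = - \frac{1}{2509} \approx -0.00039857$)
$\left(-7\right)^{2} - c = \left(-7\right)^{2} - - \frac{1}{2509} = 49 + \frac{1}{2509} = \frac{122942}{2509}$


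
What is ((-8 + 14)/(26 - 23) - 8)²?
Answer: 36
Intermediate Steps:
((-8 + 14)/(26 - 23) - 8)² = (6/3 - 8)² = (6*(⅓) - 8)² = (2 - 8)² = (-6)² = 36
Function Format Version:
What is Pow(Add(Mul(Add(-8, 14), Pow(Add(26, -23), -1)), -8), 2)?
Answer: 36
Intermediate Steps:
Pow(Add(Mul(Add(-8, 14), Pow(Add(26, -23), -1)), -8), 2) = Pow(Add(Mul(6, Pow(3, -1)), -8), 2) = Pow(Add(Mul(6, Rational(1, 3)), -8), 2) = Pow(Add(2, -8), 2) = Pow(-6, 2) = 36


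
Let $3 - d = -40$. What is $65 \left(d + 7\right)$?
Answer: $3250$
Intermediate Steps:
$d = 43$ ($d = 3 - -40 = 3 + 40 = 43$)
$65 \left(d + 7\right) = 65 \left(43 + 7\right) = 65 \cdot 50 = 3250$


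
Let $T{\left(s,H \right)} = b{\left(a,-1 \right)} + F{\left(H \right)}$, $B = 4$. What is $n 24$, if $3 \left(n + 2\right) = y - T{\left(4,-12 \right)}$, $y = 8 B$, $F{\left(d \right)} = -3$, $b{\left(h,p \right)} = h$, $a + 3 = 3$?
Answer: $232$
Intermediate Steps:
$a = 0$ ($a = -3 + 3 = 0$)
$T{\left(s,H \right)} = -3$ ($T{\left(s,H \right)} = 0 - 3 = -3$)
$y = 32$ ($y = 8 \cdot 4 = 32$)
$n = \frac{29}{3}$ ($n = -2 + \frac{32 - -3}{3} = -2 + \frac{32 + 3}{3} = -2 + \frac{1}{3} \cdot 35 = -2 + \frac{35}{3} = \frac{29}{3} \approx 9.6667$)
$n 24 = \frac{29}{3} \cdot 24 = 232$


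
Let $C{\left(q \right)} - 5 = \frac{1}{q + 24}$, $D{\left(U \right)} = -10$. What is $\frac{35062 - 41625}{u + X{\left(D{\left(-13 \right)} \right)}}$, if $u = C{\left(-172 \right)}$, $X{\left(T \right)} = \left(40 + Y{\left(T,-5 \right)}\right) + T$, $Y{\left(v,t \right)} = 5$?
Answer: $- \frac{971324}{5919} \approx -164.1$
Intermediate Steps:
$C{\left(q \right)} = 5 + \frac{1}{24 + q}$ ($C{\left(q \right)} = 5 + \frac{1}{q + 24} = 5 + \frac{1}{24 + q}$)
$X{\left(T \right)} = 45 + T$ ($X{\left(T \right)} = \left(40 + 5\right) + T = 45 + T$)
$u = \frac{739}{148}$ ($u = \frac{121 + 5 \left(-172\right)}{24 - 172} = \frac{121 - 860}{-148} = \left(- \frac{1}{148}\right) \left(-739\right) = \frac{739}{148} \approx 4.9932$)
$\frac{35062 - 41625}{u + X{\left(D{\left(-13 \right)} \right)}} = \frac{35062 - 41625}{\frac{739}{148} + \left(45 - 10\right)} = - \frac{6563}{\frac{739}{148} + 35} = - \frac{6563}{\frac{5919}{148}} = \left(-6563\right) \frac{148}{5919} = - \frac{971324}{5919}$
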